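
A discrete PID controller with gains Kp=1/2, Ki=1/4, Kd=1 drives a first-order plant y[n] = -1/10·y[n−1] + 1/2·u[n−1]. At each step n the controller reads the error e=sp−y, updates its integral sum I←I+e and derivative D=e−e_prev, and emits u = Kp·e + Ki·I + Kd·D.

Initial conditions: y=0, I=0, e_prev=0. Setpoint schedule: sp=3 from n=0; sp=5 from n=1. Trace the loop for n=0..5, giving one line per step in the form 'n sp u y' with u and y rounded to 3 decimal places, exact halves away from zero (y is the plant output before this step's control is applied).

0 3 5.250 0.000
1 5 1.906 2.625
2 5 6.510 0.691
3 5 1.286 3.186
4 5 9.243 0.324
5 5 0.087 4.589

(exact arithmetic carried between steps; '≈' marks a value shown rounded to 6 d.p. or computed from one; I and e_prev carry over from the previous line; the table rounds u and y to 3 d.p., halves away from zero)
n=0: y=0, sp=3, e=sp−y=3; I=3, D=e−e_prev=3; u=1/2·3+1/4·3+1·3=5.25; next y=-1/10·0+1/2·5.25=2.625
n=1: y=2.625, sp=5, e=sp−y=2.375; I=5.375, D=e−e_prev=-0.625; u=1/2·2.375+1/4·5.375+1·(-0.625)=1.90625; next y=-1/10·2.625+1/2·1.90625=0.690625
n=2: y=0.690625, sp=5, e=sp−y=4.309375; I=9.684375, D=e−e_prev=1.934375; u=1/2·4.309375+1/4·9.684375+1·1.934375≈6.510156; next y=-1/10·0.690625+1/2·6.510156≈3.186016
n=3: y≈3.186016, sp=5, e=sp−y≈1.813984; I≈11.498359, D=e−e_prev≈-2.495391; u=1/2·1.813984+1/4·11.498359+1·(-2.495391)≈1.286191; next y=-1/10·3.186016+1/2·1.286191≈0.324494
n=4: y≈0.324494, sp=5, e=sp−y≈4.675506; I≈16.173865, D=e−e_prev≈2.861521; u=1/2·4.675506+1/4·16.173865+1·2.861521≈9.242741; next y=-1/10·0.324494+1/2·9.242741≈4.588921
n=5: y≈4.588921, sp=5, e=sp−y≈0.411079; I≈16.584944, D=e−e_prev≈-4.264427; u=1/2·0.411079+1/4·16.584944+1·(-4.264427)≈0.087349; next y=-1/10·4.588921+1/2·0.087349≈-0.415218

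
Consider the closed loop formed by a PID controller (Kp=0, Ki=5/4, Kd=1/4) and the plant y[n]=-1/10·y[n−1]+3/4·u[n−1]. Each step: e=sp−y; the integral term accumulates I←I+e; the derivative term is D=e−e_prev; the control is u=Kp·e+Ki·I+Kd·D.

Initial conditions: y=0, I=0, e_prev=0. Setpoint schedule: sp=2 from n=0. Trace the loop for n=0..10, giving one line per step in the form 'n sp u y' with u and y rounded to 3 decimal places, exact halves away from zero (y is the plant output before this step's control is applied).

0 2 3.000 0.000
1 2 1.625 2.250
2 2 3.759 0.994
3 2 2.114 2.720
4 2 3.755 1.313
5 2 2.204 2.685
6 2 3.642 1.385
7 2 2.273 2.593
8 2 3.555 1.446
9 2 2.347 2.522
10 2 3.484 1.508

(exact arithmetic carried between steps; '≈' marks a value shown rounded to 6 d.p. or computed from one; I and e_prev carry over from the previous line; the table rounds u and y to 3 d.p., halves away from zero)
n=0: y=0, sp=2, e=sp−y=2; I=2, D=e−e_prev=2; u=0·2+5/4·2+1/4·2=3; next y=-1/10·0+3/4·3=2.25
n=1: y=2.25, sp=2, e=sp−y=-0.25; I=1.75, D=e−e_prev=-2.25; u=0·(-0.25)+5/4·1.75+1/4·(-2.25)=1.625; next y=-1/10·2.25+3/4·1.625=0.99375
n=2: y=0.99375, sp=2, e=sp−y=1.00625; I=2.75625, D=e−e_prev=1.25625; u=0·1.00625+5/4·2.75625+1/4·1.25625=3.759375; next y=-1/10·0.99375+3/4·3.759375≈2.720156
n=3: y≈2.720156, sp=2, e=sp−y≈-0.720156; I≈2.036094, D=e−e_prev≈-1.726406; u=0·(-0.720156)+5/4·2.036094+1/4·(-1.726406)≈2.113516; next y=-1/10·2.720156+3/4·2.113516≈1.313121
n=4: y≈1.313121, sp=2, e=sp−y≈0.686879; I≈2.722973, D=e−e_prev≈1.407035; u=0·0.686879+5/4·2.722973+1/4·1.407035≈3.755475; next y=-1/10·1.313121+3/4·3.755475≈2.685294
n=5: y≈2.685294, sp=2, e=sp−y≈-0.685294; I≈2.037679, D=e−e_prev≈-1.372173; u=0·(-0.685294)+5/4·2.037679+1/4·(-1.372173)≈2.204055; next y=-1/10·2.685294+3/4·2.204055≈1.384512
n=6: y≈1.384512, sp=2, e=sp−y≈0.615488; I≈2.653167, D=e−e_prev≈1.300782; u=0·0.615488+5/4·2.653167+1/4·1.300782≈3.641654; next y=-1/10·1.384512+3/4·3.641654≈2.592789
n=7: y≈2.592789, sp=2, e=sp−y≈-0.592789; I≈2.060378, D=e−e_prev≈-1.208277; u=0·(-0.592789)+5/4·2.060378+1/4·(-1.208277)≈2.273403; next y=-1/10·2.592789+3/4·2.273403≈1.445773
n=8: y≈1.445773, sp=2, e=sp−y≈0.554227; I≈2.614604, D=e−e_prev≈1.147016; u=0·0.554227+5/4·2.614604+1/4·1.147016≈3.555010; next y=-1/10·1.445773+3/4·3.555010≈2.521680
n=9: y≈2.521680, sp=2, e=sp−y≈-0.521680; I≈2.092925, D=e−e_prev≈-1.075907; u=0·(-0.521680)+5/4·2.092925+1/4·(-1.075907)≈2.347179; next y=-1/10·2.521680+3/4·2.347179≈1.508216
n=10: y≈1.508216, sp=2, e=sp−y≈0.491784; I≈2.584708, D=e−e_prev≈1.013464; u=0·0.491784+5/4·2.584708+1/4·1.013464≈3.484251; next y=-1/10·1.508216+3/4·3.484251≈2.462367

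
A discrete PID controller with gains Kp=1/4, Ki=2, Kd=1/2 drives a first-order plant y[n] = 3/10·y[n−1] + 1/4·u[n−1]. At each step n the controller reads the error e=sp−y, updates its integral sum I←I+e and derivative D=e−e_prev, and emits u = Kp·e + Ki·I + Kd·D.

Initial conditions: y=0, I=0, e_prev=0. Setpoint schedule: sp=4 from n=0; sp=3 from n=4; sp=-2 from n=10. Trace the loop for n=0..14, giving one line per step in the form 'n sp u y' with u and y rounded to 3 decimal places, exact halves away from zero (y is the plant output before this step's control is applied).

0 4 11.000 0.000
1 4 9.438 2.750
2 4 12.118 3.184
3 4 11.765 3.985
4 3 9.028 4.137
5 3 9.087 3.498
6 3 8.258 3.321
7 3 8.243 3.061
8 3 8.216 2.979
9 3 8.303 2.948
10 -2 -5.392 2.960
11 -2 -3.401 -0.460
12 -2 -6.738 -0.988
13 -2 -6.296 -1.981
14 -2 -6.315 -2.168

(exact arithmetic carried between steps; '≈' marks a value shown rounded to 6 d.p. or computed from one; I and e_prev carry over from the previous line; the table rounds u and y to 3 d.p., halves away from zero)
n=0: y=0, sp=4, e=sp−y=4; I=4, D=e−e_prev=4; u=1/4·4+2·4+1/2·4=11; next y=3/10·0+1/4·11=2.75
n=1: y=2.75, sp=4, e=sp−y=1.25; I=5.25, D=e−e_prev=-2.75; u=1/4·1.25+2·5.25+1/2·(-2.75)=9.4375; next y=3/10·2.75+1/4·9.4375=3.184375
n=2: y=3.184375, sp=4, e=sp−y=0.815625; I=6.065625, D=e−e_prev=-0.434375; u=1/4·0.815625+2·6.065625+1/2·(-0.434375)≈12.117969; next y=3/10·3.184375+1/4·12.117969≈3.984805
n=3: y≈3.984805, sp=4, e=sp−y≈0.015195; I≈6.080820, D=e−e_prev≈-0.800430; u=1/4·0.015195+2·6.080820+1/2·(-0.800430)≈11.765225; next y=3/10·3.984805+1/4·11.765225≈4.136748
n=4: y≈4.136748, sp=3, e=sp−y≈-1.136748; I≈4.944073, D=e−e_prev≈-1.151943; u=1/4·(-1.136748)+2·4.944073+1/2·(-1.151943)≈9.027987; next y=3/10·4.136748+1/4·9.027987≈3.498021
n=5: y≈3.498021, sp=3, e=sp−y≈-0.498021; I≈4.446052, D=e−e_prev≈0.638726; u=1/4·(-0.498021)+2·4.446052+1/2·0.638726≈9.086961; next y=3/10·3.498021+1/4·9.086961≈3.321147
n=6: y≈3.321147, sp=3, e=sp−y≈-0.321147; I≈4.124905, D=e−e_prev≈0.176874; u=1/4·(-0.321147)+2·4.124905+1/2·0.176874≈8.257961; next y=3/10·3.321147+1/4·8.257961≈3.060834
n=7: y≈3.060834, sp=3, e=sp−y≈-0.060834; I≈4.064071, D=e−e_prev≈0.260313; u=1/4·(-0.060834)+2·4.064071+1/2·0.260313≈8.243089; next y=3/10·3.060834+1/4·8.243089≈2.979023
n=8: y≈2.979023, sp=3, e=sp−y≈0.020977; I≈4.085048, D=e−e_prev≈0.081812; u=1/4·0.020977+2·4.085048+1/2·0.081812≈8.216247; next y=3/10·2.979023+1/4·8.216247≈2.947768
n=9: y≈2.947768, sp=3, e=sp−y≈0.052232; I≈4.137280, D=e−e_prev≈0.031254; u=1/4·0.052232+2·4.137280+1/2·0.031254≈8.303245; next y=3/10·2.947768+1/4·8.303245≈2.960142
n=10: y≈2.960142, sp=-2, e=sp−y≈-4.960142; I≈-0.822862, D=e−e_prev≈-5.012373; u=1/4·(-4.960142)+2·(-0.822862)+1/2·(-5.012373)≈-5.391946; next y=3/10·2.960142+1/4·(-5.391946)≈-0.459944
n=11: y≈-0.459944, sp=-2, e=sp−y≈-1.540056; I≈-2.362918, D=e−e_prev≈3.420086; u=1/4·(-1.540056)+2·(-2.362918)+1/2·3.420086≈-3.400807; next y=3/10·(-0.459944)+1/4·(-3.400807)≈-0.988185
n=12: y≈-0.988185, sp=-2, e=sp−y≈-1.011815; I≈-3.374733, D=e−e_prev≈0.528241; u=1/4·(-1.011815)+2·(-3.374733)+1/2·0.528241≈-6.738299; next y=3/10·(-0.988185)+1/4·(-6.738299)≈-1.981030
n=13: y≈-1.981030, sp=-2, e=sp−y≈-0.018970; I≈-3.393703, D=e−e_prev≈0.992845; u=1/4·(-0.018970)+2·(-3.393703)+1/2·0.992845≈-6.295725; next y=3/10·(-1.981030)+1/4·(-6.295725)≈-2.168240
n=14: y≈-2.168240, sp=-2, e=sp−y≈0.168240; I≈-3.225462, D=e−e_prev≈0.187210; u=1/4·0.168240+2·(-3.225462)+1/2·0.187210≈-6.315260; next y=3/10·(-2.168240)+1/4·(-6.315260)≈-2.229287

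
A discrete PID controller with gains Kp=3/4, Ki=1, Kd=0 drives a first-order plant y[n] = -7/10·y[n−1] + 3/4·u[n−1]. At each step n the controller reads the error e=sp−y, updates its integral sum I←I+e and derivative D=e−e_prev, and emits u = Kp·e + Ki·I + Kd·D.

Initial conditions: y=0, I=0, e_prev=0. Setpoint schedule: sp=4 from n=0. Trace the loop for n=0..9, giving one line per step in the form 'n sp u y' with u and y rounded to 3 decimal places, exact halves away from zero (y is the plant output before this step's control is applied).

(exact arithmetic carried between steps; '≈' marks a value shown rounded to 6 d.p. or computed from one; I and e_prev carry over from the previous line; the table rounds u and y to 3 d.p., halves away from zero)
n=0: y=0, sp=4, e=sp−y=4; I=4, D=e−e_prev=4; u=3/4·4+1·4+0·4=7; next y=-7/10·0+3/4·7=5.25
n=1: y=5.25, sp=4, e=sp−y=-1.25; I=2.75, D=e−e_prev=-5.25; u=3/4·(-1.25)+1·2.75+0·(-5.25)=1.8125; next y=-7/10·5.25+3/4·1.8125=-2.315625
n=2: y=-2.315625, sp=4, e=sp−y=6.315625; I=9.065625, D=e−e_prev=7.565625; u=3/4·6.315625+1·9.065625+0·7.565625≈13.802344; next y=-7/10·(-2.315625)+3/4·13.802344≈11.972695
n=3: y≈11.972695, sp=4, e=sp−y≈-7.972695; I≈1.092930, D=e−e_prev≈-14.288320; u=3/4·(-7.972695)+1·1.092930+0·(-14.288320)≈-4.886592; next y=-7/10·11.972695+3/4·(-4.886592)≈-12.045831
n=4: y≈-12.045831, sp=4, e=sp−y≈16.045831; I≈17.138760, D=e−e_prev≈24.018526; u=3/4·16.045831+1·17.138760+0·24.018526≈29.173133; next y=-7/10·(-12.045831)+3/4·29.173133≈30.311931
n=5: y≈30.311931, sp=4, e=sp−y≈-26.311931; I≈-9.173171, D=e−e_prev≈-42.357762; u=3/4·(-26.311931)+1·(-9.173171)+0·(-42.357762)≈-28.907119; next y=-7/10·30.311931+3/4·(-28.907119)≈-42.898692
n=6: y≈-42.898692, sp=4, e=sp−y≈46.898692; I≈37.725520, D=e−e_prev≈73.210623; u=3/4·46.898692+1·37.725520+0·73.210623≈72.899539; next y=-7/10·(-42.898692)+3/4·72.899539≈84.703738
n=7: y≈84.703738, sp=4, e=sp−y≈-80.703738; I≈-42.978218, D=e−e_prev≈-127.602430; u=3/4·(-80.703738)+1·(-42.978218)+0·(-127.602430)≈-103.506022; next y=-7/10·84.703738+3/4·(-103.506022)≈-136.922133
n=8: y≈-136.922133, sp=4, e=sp−y≈140.922133; I≈97.943915, D=e−e_prev≈221.625872; u=3/4·140.922133+1·97.943915+0·221.625872≈203.635515; next y=-7/10·(-136.922133)+3/4·203.635515≈248.572130
n=9: y≈248.572130, sp=4, e=sp−y≈-244.572130; I≈-146.628214, D=e−e_prev≈-385.494263; u=3/4·(-244.572130)+1·(-146.628214)+0·(-385.494263)≈-330.057311; next y=-7/10·248.572130+3/4·(-330.057311)≈-421.543474

0 4 7.000 0.000
1 4 1.813 5.250
2 4 13.802 -2.316
3 4 -4.887 11.973
4 4 29.173 -12.046
5 4 -28.907 30.312
6 4 72.900 -42.899
7 4 -103.506 84.704
8 4 203.636 -136.922
9 4 -330.057 248.572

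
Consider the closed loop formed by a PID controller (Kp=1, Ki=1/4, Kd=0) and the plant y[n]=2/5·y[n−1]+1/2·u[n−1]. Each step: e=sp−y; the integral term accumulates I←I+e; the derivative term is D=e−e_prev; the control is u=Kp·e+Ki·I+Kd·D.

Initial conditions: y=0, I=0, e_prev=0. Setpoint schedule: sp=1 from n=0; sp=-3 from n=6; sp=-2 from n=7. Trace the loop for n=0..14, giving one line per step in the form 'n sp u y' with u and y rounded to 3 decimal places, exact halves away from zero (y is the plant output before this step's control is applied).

0 1 1.250 0.000
1 1 0.719 0.625
2 1 0.832 0.609
3 1 0.867 0.660
4 1 0.905 0.697
5 1 0.938 0.731
6 -3 -4.033 0.762
7 -2 -0.631 -1.712
8 -2 -1.593 -1.000
9 -2 -1.597 -1.196
10 -2 -1.697 -1.277
11 -2 -1.775 -1.360
12 -2 -1.845 -1.431
13 -2 -1.908 -1.495
14 -2 -1.963 -1.552

(exact arithmetic carried between steps; '≈' marks a value shown rounded to 6 d.p. or computed from one; I and e_prev carry over from the previous line; the table rounds u and y to 3 d.p., halves away from zero)
n=0: y=0, sp=1, e=sp−y=1; I=1, D=e−e_prev=1; u=1·1+1/4·1+0·1=1.25; next y=2/5·0+1/2·1.25=0.625
n=1: y=0.625, sp=1, e=sp−y=0.375; I=1.375, D=e−e_prev=-0.625; u=1·0.375+1/4·1.375+0·(-0.625)=0.71875; next y=2/5·0.625+1/2·0.71875=0.609375
n=2: y=0.609375, sp=1, e=sp−y=0.390625; I=1.765625, D=e−e_prev=0.015625; u=1·0.390625+1/4·1.765625+0·0.015625≈0.832031; next y=2/5·0.609375+1/2·0.832031≈0.659766
n=3: y≈0.659766, sp=1, e=sp−y≈0.340234; I≈2.105859, D=e−e_prev≈-0.050391; u=1·0.340234+1/4·2.105859+0·(-0.050391)≈0.866699; next y=2/5·0.659766+1/2·0.866699≈0.697256
n=4: y≈0.697256, sp=1, e=sp−y≈0.302744; I≈2.408604, D=e−e_prev≈-0.037490; u=1·0.302744+1/4·2.408604+0·(-0.037490)≈0.904895; next y=2/5·0.697256+1/2·0.904895≈0.731350
n=5: y≈0.731350, sp=1, e=sp−y≈0.268650; I≈2.677254, D=e−e_prev≈-0.034094; u=1·0.268650+1/4·2.677254+0·(-0.034094)≈0.937964; next y=2/5·0.731350+1/2·0.937964≈0.761522
n=6: y≈0.761522, sp=-3, e=sp−y≈-3.761522; I≈-1.084268, D=e−e_prev≈-4.030172; u=1·(-3.761522)+1/4·(-1.084268)+0·(-4.030172)≈-4.032589; next y=2/5·0.761522+1/2·(-4.032589)≈-1.711686
n=7: y≈-1.711686, sp=-2, e=sp−y≈-0.288314; I≈-1.372582, D=e−e_prev≈3.473207; u=1·(-0.288314)+1/4·(-1.372582)+0·3.473207≈-0.631460; next y=2/5·(-1.711686)+1/2·(-0.631460)≈-1.000404
n=8: y≈-1.000404, sp=-2, e=sp−y≈-0.999596; I≈-2.372178, D=e−e_prev≈-0.711281; u=1·(-0.999596)+1/4·(-2.372178)+0·(-0.711281)≈-1.592640; next y=2/5·(-1.000404)+1/2·(-1.592640)≈-1.196482
n=9: y≈-1.196482, sp=-2, e=sp−y≈-0.803518; I≈-3.175696, D=e−e_prev≈0.196078; u=1·(-0.803518)+1/4·(-3.175696)+0·0.196078≈-1.597442; next y=2/5·(-1.196482)+1/2·(-1.597442)≈-1.277314
n=10: y≈-1.277314, sp=-2, e=sp−y≈-0.722686; I≈-3.898382, D=e−e_prev≈0.080832; u=1·(-0.722686)+1/4·(-3.898382)+0·0.080832≈-1.697282; next y=2/5·(-1.277314)+1/2·(-1.697282)≈-1.359566
n=11: y≈-1.359566, sp=-2, e=sp−y≈-0.640434; I≈-4.538816, D=e−e_prev≈0.082253; u=1·(-0.640434)+1/4·(-4.538816)+0·0.082253≈-1.775138; next y=2/5·(-1.359566)+1/2·(-1.775138)≈-1.431395
n=12: y≈-1.431395, sp=-2, e=sp−y≈-0.568605; I≈-5.107421, D=e−e_prev≈0.071829; u=1·(-0.568605)+1/4·(-5.107421)+0·0.071829≈-1.845460; next y=2/5·(-1.431395)+1/2·(-1.845460)≈-1.495288
n=13: y≈-1.495288, sp=-2, e=sp−y≈-0.504712; I≈-5.612133, D=e−e_prev≈0.063893; u=1·(-0.504712)+1/4·(-5.612133)+0·0.063893≈-1.907745; next y=2/5·(-1.495288)+1/2·(-1.907745)≈-1.551988
n=14: y≈-1.551988, sp=-2, e=sp−y≈-0.448012; I≈-6.060145, D=e−e_prev≈0.056700; u=1·(-0.448012)+1/4·(-6.060145)+0·0.056700≈-1.963048; next y=2/5·(-1.551988)+1/2·(-1.963048)≈-1.602319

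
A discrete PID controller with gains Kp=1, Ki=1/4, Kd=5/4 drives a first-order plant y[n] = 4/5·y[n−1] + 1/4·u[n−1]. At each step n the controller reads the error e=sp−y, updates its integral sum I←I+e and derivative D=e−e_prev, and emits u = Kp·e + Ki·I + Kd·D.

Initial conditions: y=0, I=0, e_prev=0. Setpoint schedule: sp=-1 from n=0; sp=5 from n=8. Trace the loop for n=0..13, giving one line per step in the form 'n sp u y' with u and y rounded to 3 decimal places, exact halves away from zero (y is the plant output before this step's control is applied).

(exact arithmetic carried between steps; '≈' marks a value shown rounded to 6 d.p. or computed from one; I and e_prev carry over from the previous line; the table rounds u and y to 3 d.p., halves away from zero)
n=0: y=0, sp=-1, e=sp−y=-1; I=-1, D=e−e_prev=-1; u=1·(-1)+1/4·(-1)+5/4·(-1)=-2.5; next y=4/5·0+1/4·(-2.5)=-0.625
n=1: y=-0.625, sp=-1, e=sp−y=-0.375; I=-1.375, D=e−e_prev=0.625; u=1·(-0.375)+1/4·(-1.375)+5/4·0.625=0.0625; next y=4/5·(-0.625)+1/4·0.0625=-0.484375
n=2: y=-0.484375, sp=-1, e=sp−y=-0.515625; I=-1.890625, D=e−e_prev=-0.140625; u=1·(-0.515625)+1/4·(-1.890625)+5/4·(-0.140625)≈-1.164063; next y=4/5·(-0.484375)+1/4·(-1.164063)≈-0.678516
n=3: y≈-0.678516, sp=-1, e=sp−y≈-0.321484; I≈-2.212109, D=e−e_prev≈0.194141; u=1·(-0.321484)+1/4·(-2.212109)+5/4·0.194141≈-0.631836; next y=4/5·(-0.678516)+1/4·(-0.631836)≈-0.700771
n=4: y≈-0.700771, sp=-1, e=sp−y≈-0.299229; I≈-2.511338, D=e−e_prev≈0.022256; u=1·(-0.299229)+1/4·(-2.511338)+5/4·0.022256≈-0.899243; next y=4/5·(-0.700771)+1/4·(-0.899243)≈-0.785428
n=5: y≈-0.785428, sp=-1, e=sp−y≈-0.214572; I≈-2.725910, D=e−e_prev≈0.084656; u=1·(-0.214572)+1/4·(-2.725910)+5/4·0.084656≈-0.790229; next y=4/5·(-0.785428)+1/4·(-0.790229)≈-0.825900
n=6: y≈-0.825900, sp=-1, e=sp−y≈-0.174100; I≈-2.900010, D=e−e_prev≈0.040472; u=1·(-0.174100)+1/4·(-2.900010)+5/4·0.040472≈-0.848513; next y=4/5·(-0.825900)+1/4·(-0.848513)≈-0.872848
n=7: y≈-0.872848, sp=-1, e=sp−y≈-0.127152; I≈-3.027162, D=e−e_prev≈0.046948; u=1·(-0.127152)+1/4·(-3.027162)+5/4·0.046948≈-0.825257; next y=4/5·(-0.872848)+1/4·(-0.825257)≈-0.904593
n=8: y≈-0.904593, sp=5, e=sp−y≈5.904593; I≈2.877430, D=e−e_prev≈6.031745; u=1·5.904593+1/4·2.877430+5/4·6.031745≈14.163631; next y=4/5·(-0.904593)+1/4·14.163631≈2.817234
n=9: y≈2.817234, sp=5, e=sp−y≈2.182766; I≈5.060197, D=e−e_prev≈-3.721826; u=1·2.182766+1/4·5.060197+5/4·(-3.721826)≈-1.204467; next y=4/5·2.817234+1/4·(-1.204467)≈1.952670
n=10: y≈1.952670, sp=5, e=sp−y≈3.047330; I≈8.107527, D=e−e_prev≈0.864564; u=1·3.047330+1/4·8.107527+5/4·0.864564≈6.154916; next y=4/5·1.952670+1/4·6.154916≈3.100865
n=11: y≈3.100865, sp=5, e=sp−y≈1.899135; I≈10.006662, D=e−e_prev≈-1.148195; u=1·1.899135+1/4·10.006662+5/4·(-1.148195)≈2.965557; next y=4/5·3.100865+1/4·2.965557≈3.222081
n=12: y≈3.222081, sp=5, e=sp−y≈1.777919; I≈11.784580, D=e−e_prev≈-0.121216; u=1·1.777919+1/4·11.784580+5/4·(-0.121216)≈4.572544; next y=4/5·3.222081+1/4·4.572544≈3.720801
n=13: y≈3.720801, sp=5, e=sp−y≈1.279199; I≈13.063780, D=e−e_prev≈-0.498720; u=1·1.279199+1/4·13.063780+5/4·(-0.498720)≈3.921744; next y=4/5·3.720801+1/4·3.921744≈3.957077

0 -1 -2.500 0.000
1 -1 0.063 -0.625
2 -1 -1.164 -0.484
3 -1 -0.632 -0.679
4 -1 -0.899 -0.701
5 -1 -0.790 -0.785
6 -1 -0.849 -0.826
7 -1 -0.825 -0.873
8 5 14.164 -0.905
9 5 -1.204 2.817
10 5 6.155 1.953
11 5 2.966 3.101
12 5 4.573 3.222
13 5 3.922 3.721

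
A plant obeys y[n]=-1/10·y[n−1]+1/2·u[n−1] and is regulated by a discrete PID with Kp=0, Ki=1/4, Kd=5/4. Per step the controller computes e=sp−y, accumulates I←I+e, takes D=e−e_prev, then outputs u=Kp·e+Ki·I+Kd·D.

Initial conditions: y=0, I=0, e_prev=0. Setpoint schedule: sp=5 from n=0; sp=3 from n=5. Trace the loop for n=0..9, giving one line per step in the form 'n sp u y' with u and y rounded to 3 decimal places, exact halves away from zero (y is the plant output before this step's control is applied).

0 5 7.500 0.000
1 5 -3.125 3.750
2 5 10.406 -1.938
3 5 -5.970 5.397
4 5 16.481 -3.525
5 3 -13.717 8.593
6 3 26.998 -7.718
7 3 -23.693 14.271
8 3 42.292 -13.274
9 3 -41.691 22.473

(exact arithmetic carried between steps; '≈' marks a value shown rounded to 6 d.p. or computed from one; I and e_prev carry over from the previous line; the table rounds u and y to 3 d.p., halves away from zero)
n=0: y=0, sp=5, e=sp−y=5; I=5, D=e−e_prev=5; u=0·5+1/4·5+5/4·5=7.5; next y=-1/10·0+1/2·7.5=3.75
n=1: y=3.75, sp=5, e=sp−y=1.25; I=6.25, D=e−e_prev=-3.75; u=0·1.25+1/4·6.25+5/4·(-3.75)=-3.125; next y=-1/10·3.75+1/2·(-3.125)=-1.9375
n=2: y=-1.9375, sp=5, e=sp−y=6.9375; I=13.1875, D=e−e_prev=5.6875; u=0·6.9375+1/4·13.1875+5/4·5.6875=10.40625; next y=-1/10·(-1.9375)+1/2·10.40625=5.396875
n=3: y=5.396875, sp=5, e=sp−y=-0.396875; I=12.790625, D=e−e_prev=-7.334375; u=0·(-0.396875)+1/4·12.790625+5/4·(-7.334375)≈-5.970313; next y=-1/10·5.396875+1/2·(-5.970313)≈-3.524844
n=4: y≈-3.524844, sp=5, e=sp−y≈8.524844; I≈21.315469, D=e−e_prev≈8.921719; u=0·8.524844+1/4·21.315469+5/4·8.921719≈16.481016; next y=-1/10·(-3.524844)+1/2·16.481016≈8.592992
n=5: y≈8.592992, sp=3, e=sp−y≈-5.592992; I≈15.722477, D=e−e_prev≈-14.117836; u=0·(-5.592992)+1/4·15.722477+5/4·(-14.117836)≈-13.716676; next y=-1/10·8.592992+1/2·(-13.716676)≈-7.717637
n=6: y≈-7.717637, sp=3, e=sp−y≈10.717637; I≈26.440114, D=e−e_prev≈16.310629; u=0·10.717637+1/4·26.440114+5/4·16.310629≈26.998315; next y=-1/10·(-7.717637)+1/2·26.998315≈14.270921
n=7: y≈14.270921, sp=3, e=sp−y≈-11.270921; I≈15.169192, D=e−e_prev≈-21.988558; u=0·(-11.270921)+1/4·15.169192+5/4·(-21.988558)≈-23.693400; next y=-1/10·14.270921+1/2·(-23.693400)≈-13.273792
n=8: y≈-13.273792, sp=3, e=sp−y≈16.273792; I≈31.442984, D=e−e_prev≈27.544713; u=0·16.273792+1/4·31.442984+5/4·27.544713≈42.291638; next y=-1/10·(-13.273792)+1/2·42.291638≈22.473198
n=9: y≈22.473198, sp=3, e=sp−y≈-19.473198; I≈11.969786, D=e−e_prev≈-35.746990; u=0·(-19.473198)+1/4·11.969786+5/4·(-35.746990)≈-41.691291; next y=-1/10·22.473198+1/2·(-41.691291)≈-23.092965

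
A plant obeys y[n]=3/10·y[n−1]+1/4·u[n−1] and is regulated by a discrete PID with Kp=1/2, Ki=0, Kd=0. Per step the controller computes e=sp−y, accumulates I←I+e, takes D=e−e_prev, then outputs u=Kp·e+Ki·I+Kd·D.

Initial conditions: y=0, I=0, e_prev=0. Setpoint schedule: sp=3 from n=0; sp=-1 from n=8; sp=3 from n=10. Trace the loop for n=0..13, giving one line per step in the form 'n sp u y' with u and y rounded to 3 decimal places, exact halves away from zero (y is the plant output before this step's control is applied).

0 3 1.500 0.000
1 3 1.313 0.375
2 3 1.280 0.441
3 3 1.274 0.452
4 3 1.273 0.454
5 3 1.273 0.454
6 3 1.273 0.455
7 3 1.273 0.455
8 -1 -0.727 0.455
9 -1 -0.477 -0.045
10 3 1.566 -0.133
11 3 1.324 0.352
12 3 1.282 0.437
13 3 1.274 0.451

(exact arithmetic carried between steps; '≈' marks a value shown rounded to 6 d.p. or computed from one; I and e_prev carry over from the previous line; the table rounds u and y to 3 d.p., halves away from zero)
n=0: y=0, sp=3, e=sp−y=3; I=3, D=e−e_prev=3; u=1/2·3+0·3+0·3=1.5; next y=3/10·0+1/4·1.5=0.375
n=1: y=0.375, sp=3, e=sp−y=2.625; I=5.625, D=e−e_prev=-0.375; u=1/2·2.625+0·5.625+0·(-0.375)=1.3125; next y=3/10·0.375+1/4·1.3125=0.440625
n=2: y=0.440625, sp=3, e=sp−y=2.559375; I=8.184375, D=e−e_prev=-0.065625; u=1/2·2.559375+0·8.184375+0·(-0.065625)≈1.279688; next y=3/10·0.440625+1/4·1.279688≈0.452109
n=3: y≈0.452109, sp=3, e=sp−y≈2.547891; I≈10.732266, D=e−e_prev≈-0.011484; u=1/2·2.547891+0·10.732266+0·(-0.011484)≈1.273945; next y=3/10·0.452109+1/4·1.273945≈0.454119
n=4: y≈0.454119, sp=3, e=sp−y≈2.545881; I≈13.278146, D=e−e_prev≈-0.002010; u=1/2·2.545881+0·13.278146+0·(-0.002010)≈1.272940; next y=3/10·0.454119+1/4·1.272940≈0.454471
n=5: y≈0.454471, sp=3, e=sp−y≈2.545529; I≈15.823676, D=e−e_prev≈-0.000352; u=1/2·2.545529+0·15.823676+0·(-0.000352)≈1.272765; next y=3/10·0.454471+1/4·1.272765≈0.454532
n=6: y≈0.454532, sp=3, e=sp−y≈2.545468; I≈18.369143, D=e−e_prev≈-0.000062; u=1/2·2.545468+0·18.369143+0·(-0.000062)≈1.272734; next y=3/10·0.454532+1/4·1.272734≈0.454543
n=7: y≈0.454543, sp=3, e=sp−y≈2.545457; I≈20.914600, D=e−e_prev≈-0.000011; u=1/2·2.545457+0·20.914600+0·(-0.000011)≈1.272728; next y=3/10·0.454543+1/4·1.272728≈0.454545
n=8: y≈0.454545, sp=-1, e=sp−y≈-1.454545; I≈19.460055, D=e−e_prev≈-4.000002; u=1/2·(-1.454545)+0·19.460055+0·(-4.000002)≈-0.727273; next y=3/10·0.454545+1/4·(-0.727273)≈-0.045455
n=9: y≈-0.045455, sp=-1, e=sp−y≈-0.954545; I≈18.505510, D=e−e_prev≈0.500000; u=1/2·(-0.954545)+0·18.505510+0·0.500000≈-0.477273; next y=3/10·(-0.045455)+1/4·(-0.477273)≈-0.132955
n=10: y≈-0.132955, sp=3, e=sp−y≈3.132955; I≈21.638464, D=e−e_prev≈4.087500; u=1/2·3.132955+0·21.638464+0·4.087500≈1.566477; next y=3/10·(-0.132955)+1/4·1.566477≈0.351733
n=11: y≈0.351733, sp=3, e=sp−y≈2.648267; I≈24.286731, D=e−e_prev≈-0.484688; u=1/2·2.648267+0·24.286731+0·(-0.484688)≈1.324134; next y=3/10·0.351733+1/4·1.324134≈0.436553
n=12: y≈0.436553, sp=3, e=sp−y≈2.563447; I≈26.850178, D=e−e_prev≈-0.084820; u=1/2·2.563447+0·26.850178+0·(-0.084820)≈1.281723; next y=3/10·0.436553+1/4·1.281723≈0.451397
n=13: y≈0.451397, sp=3, e=sp−y≈2.548603; I≈29.398781, D=e−e_prev≈-0.014844; u=1/2·2.548603+0·29.398781+0·(-0.014844)≈1.274302; next y=3/10·0.451397+1/4·1.274302≈0.453994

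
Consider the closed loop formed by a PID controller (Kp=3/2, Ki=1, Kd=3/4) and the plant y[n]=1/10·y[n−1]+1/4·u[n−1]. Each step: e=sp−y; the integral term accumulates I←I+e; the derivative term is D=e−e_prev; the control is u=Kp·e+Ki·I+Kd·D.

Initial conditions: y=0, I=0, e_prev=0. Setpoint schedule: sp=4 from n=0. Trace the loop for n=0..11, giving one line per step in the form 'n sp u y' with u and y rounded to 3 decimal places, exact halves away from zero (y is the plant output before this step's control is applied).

(exact arithmetic carried between steps; '≈' marks a value shown rounded to 6 d.p. or computed from one; I and e_prev carry over from the previous line; the table rounds u and y to 3 d.p., halves away from zero)
n=0: y=0, sp=4, e=sp−y=4; I=4, D=e−e_prev=4; u=3/2·4+1·4+3/4·4=13; next y=1/10·0+1/4·13=3.25
n=1: y=3.25, sp=4, e=sp−y=0.75; I=4.75, D=e−e_prev=-3.25; u=3/2·0.75+1·4.75+3/4·(-3.25)=3.4375; next y=1/10·3.25+1/4·3.4375=1.184375
n=2: y=1.184375, sp=4, e=sp−y=2.815625; I=7.565625, D=e−e_prev=2.065625; u=3/2·2.815625+1·7.565625+3/4·2.065625≈13.338281; next y=1/10·1.184375+1/4·13.338281≈3.453008
n=3: y≈3.453008, sp=4, e=sp−y≈0.546992; I≈8.112617, D=e−e_prev≈-2.268633; u=3/2·0.546992+1·8.112617+3/4·(-2.268633)≈7.231631; next y=1/10·3.453008+1/4·7.231631≈2.153208
n=4: y≈2.153208, sp=4, e=sp−y≈1.846792; I≈9.959409, D=e−e_prev≈1.299799; u=3/2·1.846792+1·9.959409+3/4·1.299799≈13.704445; next y=1/10·2.153208+1/4·13.704445≈3.641432
n=5: y≈3.641432, sp=4, e=sp−y≈0.358568; I≈10.317976, D=e−e_prev≈-1.488224; u=3/2·0.358568+1·10.317976+3/4·(-1.488224)≈9.739660; next y=1/10·3.641432+1/4·9.739660≈2.799058
n=6: y≈2.799058, sp=4, e=sp−y≈1.200942; I≈11.518918, D=e−e_prev≈0.842374; u=3/2·1.200942+1·11.518918+3/4·0.842374≈13.952111; next y=1/10·2.799058+1/4·13.952111≈3.767934
n=7: y≈3.767934, sp=4, e=sp−y≈0.232066; I≈11.750985, D=e−e_prev≈-0.968875; u=3/2·0.232066+1·11.750985+3/4·(-0.968875)≈11.372428; next y=1/10·3.767934+1/4·11.372428≈3.219900
n=8: y≈3.219900, sp=4, e=sp−y≈0.780100; I≈12.531084, D=e−e_prev≈0.548033; u=3/2·0.780100+1·12.531084+3/4·0.548033≈14.112259; next y=1/10·3.219900+1/4·14.112259≈3.850055
n=9: y≈3.850055, sp=4, e=sp−y≈0.149945; I≈12.681030, D=e−e_prev≈-0.630154; u=3/2·0.149945+1·12.681030+3/4·(-0.630154)≈12.433332; next y=1/10·3.850055+1/4·12.433332≈3.493338
n=10: y≈3.493338, sp=4, e=sp−y≈0.506662; I≈13.187691, D=e−e_prev≈0.356716; u=3/2·0.506662+1·13.187691+3/4·0.356716≈14.215221; next y=1/10·3.493338+1/4·14.215221≈3.903139
n=11: y≈3.903139, sp=4, e=sp−y≈0.096861; I≈13.284552, D=e−e_prev≈-0.409801; u=3/2·0.096861+1·13.284552+3/4·(-0.409801)≈13.122493; next y=1/10·3.903139+1/4·13.122493≈3.670937

0 4 13.000 0.000
1 4 3.438 3.250
2 4 13.338 1.184
3 4 7.232 3.453
4 4 13.704 2.153
5 4 9.740 3.641
6 4 13.952 2.799
7 4 11.372 3.768
8 4 14.112 3.220
9 4 12.433 3.850
10 4 14.215 3.493
11 4 13.122 3.903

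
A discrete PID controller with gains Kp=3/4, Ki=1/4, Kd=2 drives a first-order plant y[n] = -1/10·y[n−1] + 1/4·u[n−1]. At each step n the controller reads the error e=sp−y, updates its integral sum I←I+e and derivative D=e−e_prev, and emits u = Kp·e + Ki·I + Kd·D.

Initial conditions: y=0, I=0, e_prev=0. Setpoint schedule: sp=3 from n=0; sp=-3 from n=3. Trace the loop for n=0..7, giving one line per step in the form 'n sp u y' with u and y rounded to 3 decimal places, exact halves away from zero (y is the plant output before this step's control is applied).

(exact arithmetic carried between steps; '≈' marks a value shown rounded to 6 d.p. or computed from one; I and e_prev carry over from the previous line; the table rounds u and y to 3 d.p., halves away from zero)
n=0: y=0, sp=3, e=sp−y=3; I=3, D=e−e_prev=3; u=3/4·3+1/4·3+2·3=9; next y=-1/10·0+1/4·9=2.25
n=1: y=2.25, sp=3, e=sp−y=0.75; I=3.75, D=e−e_prev=-2.25; u=3/4·0.75+1/4·3.75+2·(-2.25)=-3; next y=-1/10·2.25+1/4·(-3)=-0.975
n=2: y=-0.975, sp=3, e=sp−y=3.975; I=7.725, D=e−e_prev=3.225; u=3/4·3.975+1/4·7.725+2·3.225=11.3625; next y=-1/10·(-0.975)+1/4·11.3625=2.938125
n=3: y=2.938125, sp=-3, e=sp−y=-5.938125; I=1.786875, D=e−e_prev=-9.913125; u=3/4·(-5.938125)+1/4·1.786875+2·(-9.913125)=-23.833125; next y=-1/10·2.938125+1/4·(-23.833125)≈-6.252094
n=4: y≈-6.252094, sp=-3, e=sp−y≈3.252094; I≈5.038969, D=e−e_prev≈9.190219; u=3/4·3.252094+1/4·5.038969+2·9.190219≈22.07925; next y=-1/10·(-6.252094)+1/4·22.07925≈6.145022
n=5: y≈6.145022, sp=-3, e=sp−y≈-9.145022; I≈-4.106053, D=e−e_prev≈-12.397116; u=3/4·(-9.145022)+1/4·(-4.106053)+2·(-12.397116)≈-32.679511; next y=-1/10·6.145022+1/4·(-32.679511)≈-8.784380
n=6: y≈-8.784380, sp=-3, e=sp−y≈5.784380; I≈1.678327, D=e−e_prev≈14.929402; u=3/4·5.784380+1/4·1.678327+2·14.929402≈34.616670; next y=-1/10·(-8.784380)+1/4·34.616670≈9.532606
n=7: y≈9.532606, sp=-3, e=sp−y≈-12.532606; I≈-10.854279, D=e−e_prev≈-18.316985; u=3/4·(-12.532606)+1/4·(-10.854279)+2·(-18.316985)≈-48.746995; next y=-1/10·9.532606+1/4·(-48.746995)≈-13.140009

0 3 9.000 0.000
1 3 -3.000 2.250
2 3 11.363 -0.975
3 -3 -23.833 2.938
4 -3 22.079 -6.252
5 -3 -32.680 6.145
6 -3 34.617 -8.784
7 -3 -48.747 9.533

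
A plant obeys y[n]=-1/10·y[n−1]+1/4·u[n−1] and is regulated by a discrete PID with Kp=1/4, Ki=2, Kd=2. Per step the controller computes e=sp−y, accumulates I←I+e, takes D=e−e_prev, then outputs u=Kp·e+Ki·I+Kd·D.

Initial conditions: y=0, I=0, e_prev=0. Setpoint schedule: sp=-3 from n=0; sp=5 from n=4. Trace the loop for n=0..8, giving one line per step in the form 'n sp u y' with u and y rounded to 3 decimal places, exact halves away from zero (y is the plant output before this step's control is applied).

(exact arithmetic carried between steps; '≈' marks a value shown rounded to 6 d.p. or computed from one; I and e_prev carry over from the previous line; the table rounds u and y to 3 d.p., halves away from zero)
n=0: y=0, sp=-3, e=sp−y=-3; I=-3, D=e−e_prev=-3; u=1/4·(-3)+2·(-3)+2·(-3)=-12.75; next y=-1/10·0+1/4·(-12.75)=-3.1875
n=1: y=-3.1875, sp=-3, e=sp−y=0.1875; I=-2.8125, D=e−e_prev=3.1875; u=1/4·0.1875+2·(-2.8125)+2·3.1875=0.796875; next y=-1/10·(-3.1875)+1/4·0.796875≈0.517969
n=2: y≈0.517969, sp=-3, e=sp−y≈-3.517969; I≈-6.330469, D=e−e_prev≈-3.705469; u=1/4·(-3.517969)+2·(-6.330469)+2·(-3.705469)≈-20.951367; next y=-1/10·0.517969+1/4·(-20.951367)≈-5.289639
n=3: y≈-5.289639, sp=-3, e=sp−y≈2.289639; I≈-4.040830, D=e−e_prev≈5.807607; u=1/4·2.289639+2·(-4.040830)+2·5.807607≈4.105964; next y=-1/10·(-5.289639)+1/4·4.105964≈1.555455
n=4: y≈1.555455, sp=5, e=sp−y≈3.444545; I≈-0.596285, D=e−e_prev≈1.154906; u=1/4·3.444545+2·(-0.596285)+2·1.154906≈1.978379; next y=-1/10·1.555455+1/4·1.978379≈0.339049
n=5: y≈0.339049, sp=5, e=sp−y≈4.660951; I≈4.064666, D=e−e_prev≈1.216406; u=1/4·4.660951+2·4.064666+2·1.216406≈11.727381; next y=-1/10·0.339049+1/4·11.727381≈2.897940
n=6: y≈2.897940, sp=5, e=sp−y≈2.102060; I≈6.166726, D=e−e_prev≈-2.558891; u=1/4·2.102060+2·6.166726+2·(-2.558891)≈7.741184; next y=-1/10·2.897940+1/4·7.741184≈1.645502
n=7: y≈1.645502, sp=5, e=sp−y≈3.354498; I≈9.521224, D=e−e_prev≈1.252438; u=1/4·3.354498+2·9.521224+2·1.252438≈22.385948; next y=-1/10·1.645502+1/4·22.385948≈5.431937
n=8: y≈5.431937, sp=5, e=sp−y≈-0.431937; I≈9.089287, D=e−e_prev≈-3.786435; u=1/4·(-0.431937)+2·9.089287+2·(-3.786435)≈10.497720; next y=-1/10·5.431937+1/4·10.497720≈2.081236

0 -3 -12.750 0.000
1 -3 0.797 -3.188
2 -3 -20.951 0.518
3 -3 4.106 -5.290
4 5 1.978 1.555
5 5 11.727 0.339
6 5 7.741 2.898
7 5 22.386 1.646
8 5 10.498 5.432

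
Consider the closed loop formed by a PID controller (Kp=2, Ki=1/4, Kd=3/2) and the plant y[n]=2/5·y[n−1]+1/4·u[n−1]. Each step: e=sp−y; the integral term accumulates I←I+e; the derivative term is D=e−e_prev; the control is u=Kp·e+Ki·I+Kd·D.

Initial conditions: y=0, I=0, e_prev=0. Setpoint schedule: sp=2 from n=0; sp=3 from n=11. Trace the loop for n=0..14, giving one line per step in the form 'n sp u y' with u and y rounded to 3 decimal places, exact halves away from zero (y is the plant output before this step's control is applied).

0 2 7.500 0.000
1 2 -2.031 1.875
2 2 6.936 0.242
3 2 -1.031 1.831
4 2 6.480 0.474
5 2 -0.181 1.810
6 2 6.111 0.679
7 2 0.543 1.799
8 2 5.813 0.855
9 2 1.159 1.796
10 2 5.574 1.008
11 3 5.433 1.797
12 3 4.366 2.077
13 3 5.597 1.922
14 3 4.712 2.168

(exact arithmetic carried between steps; '≈' marks a value shown rounded to 6 d.p. or computed from one; I and e_prev carry over from the previous line; the table rounds u and y to 3 d.p., halves away from zero)
n=0: y=0, sp=2, e=sp−y=2; I=2, D=e−e_prev=2; u=2·2+1/4·2+3/2·2=7.5; next y=2/5·0+1/4·7.5=1.875
n=1: y=1.875, sp=2, e=sp−y=0.125; I=2.125, D=e−e_prev=-1.875; u=2·0.125+1/4·2.125+3/2·(-1.875)=-2.03125; next y=2/5·1.875+1/4·(-2.03125)≈0.242188
n=2: y≈0.242188, sp=2, e=sp−y≈1.757813; I≈3.882813, D=e−e_prev≈1.632813; u=2·1.757813+1/4·3.882813+3/2·1.632813≈6.935547; next y=2/5·0.242188+1/4·6.935547≈1.830762
n=3: y≈1.830762, sp=2, e=sp−y≈0.169238; I≈4.052051, D=e−e_prev≈-1.588574; u=2·0.169238+1/4·4.052051+3/2·(-1.588574)≈-1.031372; next y=2/5·1.830762+1/4·(-1.031372)≈0.474462
n=4: y≈0.474462, sp=2, e=sp−y≈1.525538; I≈5.577589, D=e−e_prev≈1.356300; u=2·1.525538+1/4·5.577589+3/2·1.356300≈6.479924; next y=2/5·0.474462+1/4·6.479924≈1.809766
n=5: y≈1.809766, sp=2, e=sp−y≈0.190234; I≈5.767823, D=e−e_prev≈-1.335304; u=2·0.190234+1/4·5.767823+3/2·(-1.335304)≈-0.180531; next y=2/5·1.809766+1/4·(-0.180531)≈0.678773
n=6: y≈0.678773, sp=2, e=sp−y≈1.321227; I≈7.089050, D=e−e_prev≈1.130992; u=2·1.321227+1/4·7.089050+3/2·1.130992≈6.111204; next y=2/5·0.678773+1/4·6.111204≈1.799310
n=7: y≈1.799310, sp=2, e=sp−y≈0.200690; I≈7.289740, D=e−e_prev≈-1.120537; u=2·0.200690+1/4·7.289740+3/2·(-1.120537)≈0.543009; next y=2/5·1.799310+1/4·0.543009≈0.855476
n=8: y≈0.855476, sp=2, e=sp−y≈1.144524; I≈8.434263, D=e−e_prev≈0.943834; u=2·1.144524+1/4·8.434263+3/2·0.943834≈5.813364; next y=2/5·0.855476+1/4·5.813364≈1.795532
n=9: y≈1.795532, sp=2, e=sp−y≈0.204468; I≈8.638732, D=e−e_prev≈-0.940055; u=2·0.204468+1/4·8.638732+3/2·(-0.940055)≈1.158537; next y=2/5·1.795532+1/4·1.158537≈1.007847
n=10: y≈1.007847, sp=2, e=sp−y≈0.992153; I≈9.630885, D=e−e_prev≈0.787685; u=2·0.992153+1/4·9.630885+3/2·0.787685≈5.573555; next y=2/5·1.007847+1/4·5.573555≈1.796527
n=11: y≈1.796527, sp=3, e=sp−y≈1.203473; I≈10.834357, D=e−e_prev≈0.211319; u=2·1.203473+1/4·10.834357+3/2·0.211319≈5.432514; next y=2/5·1.796527+1/4·5.432514≈2.076739
n=12: y≈2.076739, sp=3, e=sp−y≈0.923261; I≈11.757618, D=e−e_prev≈-0.280212; u=2·0.923261+1/4·11.757618+3/2·(-0.280212)≈4.365608; next y=2/5·2.076739+1/4·4.365608≈1.922098
n=13: y≈1.922098, sp=3, e=sp−y≈1.077902; I≈12.835520, D=e−e_prev≈0.154642; u=2·1.077902+1/4·12.835520+3/2·0.154642≈5.596647; next y=2/5·1.922098+1/4·5.596647≈2.168001
n=14: y≈2.168001, sp=3, e=sp−y≈0.831999; I≈13.667520, D=e−e_prev≈-0.245903; u=2·0.831999+1/4·13.667520+3/2·(-0.245903)≈4.712023; next y=2/5·2.168001+1/4·4.712023≈2.045206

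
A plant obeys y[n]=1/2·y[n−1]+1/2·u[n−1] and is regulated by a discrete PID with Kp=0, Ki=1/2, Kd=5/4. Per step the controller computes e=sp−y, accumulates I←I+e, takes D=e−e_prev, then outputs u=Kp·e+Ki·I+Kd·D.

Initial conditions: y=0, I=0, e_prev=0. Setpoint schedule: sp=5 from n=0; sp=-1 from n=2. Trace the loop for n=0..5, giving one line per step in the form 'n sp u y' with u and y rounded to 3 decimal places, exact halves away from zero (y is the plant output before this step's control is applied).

0 5 8.750 0.000
1 5 -2.656 4.375
2 -1 -1.223 0.859
3 -1 2.775 -0.182
4 -1 -1.523 1.297
5 -1 1.644 -0.113

(exact arithmetic carried between steps; '≈' marks a value shown rounded to 6 d.p. or computed from one; I and e_prev carry over from the previous line; the table rounds u and y to 3 d.p., halves away from zero)
n=0: y=0, sp=5, e=sp−y=5; I=5, D=e−e_prev=5; u=0·5+1/2·5+5/4·5=8.75; next y=1/2·0+1/2·8.75=4.375
n=1: y=4.375, sp=5, e=sp−y=0.625; I=5.625, D=e−e_prev=-4.375; u=0·0.625+1/2·5.625+5/4·(-4.375)=-2.65625; next y=1/2·4.375+1/2·(-2.65625)=0.859375
n=2: y=0.859375, sp=-1, e=sp−y=-1.859375; I=3.765625, D=e−e_prev=-2.484375; u=0·(-1.859375)+1/2·3.765625+5/4·(-2.484375)≈-1.222656; next y=1/2·0.859375+1/2·(-1.222656)≈-0.181641
n=3: y≈-0.181641, sp=-1, e=sp−y≈-0.818359; I≈2.947266, D=e−e_prev≈1.041016; u=0·(-0.818359)+1/2·2.947266+5/4·1.041016≈2.774902; next y=1/2·(-0.181641)+1/2·2.774902≈1.296631
n=4: y≈1.296631, sp=-1, e=sp−y≈-2.296631; I≈0.650635, D=e−e_prev≈-1.478271; u=0·(-2.296631)+1/2·0.650635+5/4·(-1.478271)≈-1.522522; next y=1/2·1.296631+1/2·(-1.522522)≈-0.112946
n=5: y≈-0.112946, sp=-1, e=sp−y≈-0.887054; I≈-0.236420, D=e−e_prev≈1.409576; u=0·(-0.887054)+1/2·(-0.236420)+5/4·1.409576≈1.643761; next y=1/2·(-0.112946)+1/2·1.643761≈0.765408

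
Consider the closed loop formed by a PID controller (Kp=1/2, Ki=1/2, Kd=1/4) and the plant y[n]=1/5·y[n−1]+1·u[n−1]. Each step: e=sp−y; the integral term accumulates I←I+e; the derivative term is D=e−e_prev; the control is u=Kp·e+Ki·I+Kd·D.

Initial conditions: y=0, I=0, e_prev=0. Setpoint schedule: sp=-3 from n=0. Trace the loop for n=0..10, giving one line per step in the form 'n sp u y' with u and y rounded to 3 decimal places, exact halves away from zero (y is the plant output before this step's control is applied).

0 -3 -3.750 0.000
1 -3 0.188 -3.750
2 -3 -4.359 -0.563
3 -3 0.105 -4.472
4 -3 -4.740 -0.789
5 -3 0.211 -4.897
6 -3 -5.029 -0.768
7 -3 0.405 -5.182
8 -3 -5.296 -0.631
9 -3 0.646 -5.422
10 -3 -5.570 -0.438

(exact arithmetic carried between steps; '≈' marks a value shown rounded to 6 d.p. or computed from one; I and e_prev carry over from the previous line; the table rounds u and y to 3 d.p., halves away from zero)
n=0: y=0, sp=-3, e=sp−y=-3; I=-3, D=e−e_prev=-3; u=1/2·(-3)+1/2·(-3)+1/4·(-3)=-3.75; next y=1/5·0+1·(-3.75)=-3.75
n=1: y=-3.75, sp=-3, e=sp−y=0.75; I=-2.25, D=e−e_prev=3.75; u=1/2·0.75+1/2·(-2.25)+1/4·3.75=0.1875; next y=1/5·(-3.75)+1·0.1875=-0.5625
n=2: y=-0.5625, sp=-3, e=sp−y=-2.4375; I=-4.6875, D=e−e_prev=-3.1875; u=1/2·(-2.4375)+1/2·(-4.6875)+1/4·(-3.1875)=-4.359375; next y=1/5·(-0.5625)+1·(-4.359375)=-4.471875
n=3: y=-4.471875, sp=-3, e=sp−y=1.471875; I=-3.215625, D=e−e_prev=3.909375; u=1/2·1.471875+1/2·(-3.215625)+1/4·3.909375≈0.105469; next y=1/5·(-4.471875)+1·0.105469≈-0.788906
n=4: y≈-0.788906, sp=-3, e=sp−y≈-2.211094; I≈-5.426719, D=e−e_prev≈-3.682969; u=1/2·(-2.211094)+1/2·(-5.426719)+1/4·(-3.682969)≈-4.739648; next y=1/5·(-0.788906)+1·(-4.739648)≈-4.897430
n=5: y≈-4.897430, sp=-3, e=sp−y≈1.897430; I≈-3.529289, D=e−e_prev≈4.108523; u=1/2·1.897430+1/2·(-3.529289)+1/4·4.108523≈0.211201; next y=1/5·(-4.897430)+1·0.211201≈-0.768285
n=6: y≈-0.768285, sp=-3, e=sp−y≈-2.231715; I≈-5.761004, D=e−e_prev≈-4.129145; u=1/2·(-2.231715)+1/2·(-5.761004)+1/4·(-4.129145)≈-5.028646; next y=1/5·(-0.768285)+1·(-5.028646)≈-5.182303
n=7: y≈-5.182303, sp=-3, e=sp−y≈2.182303; I≈-3.578701, D=e−e_prev≈4.414018; u=1/2·2.182303+1/2·(-3.578701)+1/4·4.414018≈0.405305; next y=1/5·(-5.182303)+1·0.405305≈-0.631155
n=8: y≈-0.631155, sp=-3, e=sp−y≈-2.368845; I≈-5.947546, D=e−e_prev≈-4.551148; u=1/2·(-2.368845)+1/2·(-5.947546)+1/4·(-4.551148)≈-5.295982; next y=1/5·(-0.631155)+1·(-5.295982)≈-5.422213
n=9: y≈-5.422213, sp=-3, e=sp−y≈2.422213; I≈-3.525333, D=e−e_prev≈4.791058; u=1/2·2.422213+1/2·(-3.525333)+1/4·4.791058≈0.646205; next y=1/5·(-5.422213)+1·0.646205≈-0.438238
n=10: y≈-0.438238, sp=-3, e=sp−y≈-2.561762; I≈-6.087095, D=e−e_prev≈-4.983976; u=1/2·(-2.561762)+1/2·(-6.087095)+1/4·(-4.983976)≈-5.570422; next y=1/5·(-0.438238)+1·(-5.570422)≈-5.658070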